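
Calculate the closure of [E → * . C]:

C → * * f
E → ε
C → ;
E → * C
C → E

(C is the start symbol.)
To compute CLOSURE, for each item [A → α.Bβ] where B is a non-terminal, add [B → .γ] for all productions B → γ; repeat for the newly added items until nothing changes.

Start with: [E → * . C]
  [E → * . C] has the dot before C: add [C → . * * f], [C → . ;], [C → . E]
  [C → . E] has the dot before E: add [E → .], [E → . * C]
No further items can be added.

CLOSURE = { [C → . * * f], [C → . ;], [C → . E], [E → * . C], [E → . * C], [E → .] }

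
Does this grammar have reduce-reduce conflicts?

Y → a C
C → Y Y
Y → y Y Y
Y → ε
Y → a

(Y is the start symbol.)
Yes — I2: [Y → .] vs [Y → a .]

Augment with Y' → Y and build the canonical LR(0) collection (I0 = CLOSURE({[Y' → . Y]}), then GOTO on every symbol after a dot until no new states appear). It has 9 states:
  I0: { [Y → . a C], [Y → . a], [Y → . y Y Y], [Y → .], [Y' → . Y] }  — shift, reduce
  I1: { [Y' → Y .] }  — accept
  I2: { [C → . Y Y], [Y → . a C], [Y → . a], [Y → . y Y Y], [Y → .], [Y → a . C], [Y → a .] }  — shift, 2 reduces
  I3: { [Y → . a C], [Y → . a], [Y → . y Y Y], [Y → .], [Y → y . Y Y] }  — shift, reduce
  I4: { [Y → . a C], [Y → . a], [Y → . y Y Y], [Y → .], [Y → y Y . Y] }  — shift, reduce
  I5: { [Y → y Y Y .] }  — reduce
  I6: { [Y → a C .] }  — reduce
  I7: { [C → Y . Y], [Y → . a C], [Y → . a], [Y → . y Y Y], [Y → .] }  — shift, reduce
  I8: { [C → Y Y .] }  — reduce

I2 contains complete items [Y → .], [Y → a .] — reduce-reduce conflict.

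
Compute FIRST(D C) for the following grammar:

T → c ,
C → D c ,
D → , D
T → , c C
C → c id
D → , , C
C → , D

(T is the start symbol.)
{ ',' }

FIRST sets of the non-terminals involved (from the grammar, by fixed-point iteration):
  FIRST(D) = { ',' }

To compute FIRST(D C), process the symbols left to right:
Symbol D is a non-terminal. Add FIRST(D) \ {ε} = { ',' }
D is not nullable (ε ∉ FIRST(D)), so stop here.
FIRST(D C) = { ',' }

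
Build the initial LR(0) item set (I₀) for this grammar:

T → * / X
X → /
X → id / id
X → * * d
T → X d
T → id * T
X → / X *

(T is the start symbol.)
First, augment the grammar with T' → T
I₀ = CLOSURE({ [T' → . T] }):
  [T' → . T] has the dot before T: add [T → . * / X], [T → . X d], [T → . id * T]
  [T → . X d] has the dot before X: add [X → . /], [X → . id / id], [X → . * * d], [X → . / X *]
No further items can be added.

I₀ = { [T → . * / X], [T → . X d], [T → . id * T], [T' → . T], [X → . * * d], [X → . / X *], [X → . /], [X → . id / id] }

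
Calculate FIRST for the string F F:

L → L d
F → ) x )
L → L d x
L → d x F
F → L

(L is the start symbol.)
{ ')', 'd' }

FIRST sets of the non-terminals involved (from the grammar, by fixed-point iteration):
  FIRST(F) = { ')', 'd' }

To compute FIRST(F F), process the symbols left to right:
Symbol F is a non-terminal. Add FIRST(F) \ {ε} = { ')', 'd' }
F is not nullable (ε ∉ FIRST(F)), so stop here.
FIRST(F F) = { ')', 'd' }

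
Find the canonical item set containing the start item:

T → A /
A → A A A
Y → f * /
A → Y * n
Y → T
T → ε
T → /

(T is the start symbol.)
First, augment the grammar with T' → T
I₀ = CLOSURE({ [T' → . T] }):
  [T' → . T] has the dot before T: add [T → . A /], [T → .], [T → . /]
  [T → . A /] has the dot before A: add [A → . A A A], [A → . Y * n]
  [A → . Y * n] has the dot before Y: add [Y → . f * /], [Y → . T]
No further items can be added.

I₀ = { [A → . A A A], [A → . Y * n], [T → . /], [T → . A /], [T → .], [T' → . T], [Y → . T], [Y → . f * /] }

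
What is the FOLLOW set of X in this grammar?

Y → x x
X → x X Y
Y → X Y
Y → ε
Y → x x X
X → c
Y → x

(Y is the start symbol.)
{ $, 'c', 'x' }

In X → x X Y: X is followed by Y, add FIRST(Y) \ {ε} = { 'c', 'x' }
  Y is nullable, so FOLLOW(X) is also included — that is the set being defined, nothing new
In Y → X Y: X is followed by Y, add FIRST(Y) \ {ε} = { 'c', 'x' }
  Y is nullable, so also add FOLLOW(Y)
In Y → x x X: X is at the end, add FOLLOW(Y)

The FOLLOW sets referred to above (computed the same way, to a fixed point):
  FOLLOW(Y) = { $, 'c', 'x' }

Taking the union: FOLLOW(X) = { $, 'c', 'x' }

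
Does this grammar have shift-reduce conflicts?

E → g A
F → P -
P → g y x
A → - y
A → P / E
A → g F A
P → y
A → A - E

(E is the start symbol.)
A shift-reduce conflict occurs when an LR(0) state has both:
  - a complete (reduce) item [A → α .] (dot at the end), and
  - a shift item [B → β . c γ] (dot before a terminal).

Augment with E' → E and build the canonical LR(0) collection (I0 = CLOSURE({[E' → . E]}), then GOTO on every symbol after a dot until no new states appear). It has 21 states:
  I0: { [E → . g A], [E' → . E] }  — shift
  I1: { [E' → E .] }  — accept
  I2: { [A → . - y], [A → . A - E], [A → . P / E], [A → . g F A], [E → g . A], [P → . g y x], [P → . y] }  — shift
  I3: { [A → - . y] }  — shift
  I4: { [A → A . - E], [E → g A .] }  — shift, reduce
  I5: { [A → P . / E] }  — shift
  I6: { [A → g . F A], [F → . P -], [P → . g y x], [P → . y], [P → g . y x] }  — shift
  I7: { [P → y .] }  — reduce
  I8: { [A → . - y], [A → . A - E], [A → . P / E], [A → . g F A], [A → g F . A], [P → . g y x], [P → . y] }  — shift
  I9: { [F → P . -] }  — shift
  I10: { [P → g . y x] }  — shift
  I11: { [P → g y . x], [P → y .] }  — shift, reduce
  I12: { [P → g y x .] }  — reduce
  I13: { [P → g y . x] }  — shift
  I14: { [F → P - .] }  — reduce
  I15: { [A → A . - E], [A → g F A .] }  — shift, reduce
  I16: { [A → A - . E], [E → . g A] }  — shift
  I17: { [A → A - E .] }  — reduce
  I18: { [A → P / . E], [E → . g A] }  — shift
  I19: { [A → P / E .] }  — reduce
  I20: { [A → - y .] }  — reduce

I4 contains reduce item [E → g A .] and shift item [A → A . - E] — shift-reduce conflict.
I11 contains reduce item [P → y .] and shift item [P → g y . x] — shift-reduce conflict.
I15 contains reduce item [A → g F A .] and shift item [A → A . - E] — shift-reduce conflict.

Answer: Yes — I4: [E → g A .] vs [A → A . - E]; I11: [P → y .] vs [P → g y . x]; I15: [A → g F A .] vs [A → A . - E]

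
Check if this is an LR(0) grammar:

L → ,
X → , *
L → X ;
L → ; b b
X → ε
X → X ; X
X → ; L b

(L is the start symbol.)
Augment with L' → L and build the canonical LR(0) collection (I0 = CLOSURE({[L' → . L]}), then GOTO on every symbol after a dot until no new states appear). It has 15 states:
  I0: { [L → . ,], [L → . ; b b], [L → . X ;], [L' → . L], [X → . , *], [X → . ; L b], [X → . X ; X], [X → .] }  — shift, reduce
  I1: { [L → , .], [X → , . *] }  — shift, reduce
  I2: { [L → . ,], [L → . ; b b], [L → . X ;], [L → ; . b b], [X → . , *], [X → . ; L b], [X → . X ; X], [X → .], [X → ; . L b] }  — shift, reduce
  I3: { [L' → L .] }  — accept
  I4: { [L → X . ;], [X → X . ; X] }  — shift
  I5: { [L → X ; .], [X → . , *], [X → . ; L b], [X → . X ; X], [X → .], [X → X ; . X] }  — shift, 2 reduces
  I6: { [X → , . *] }  — shift
  I7: { [L → . ,], [L → . ; b b], [L → . X ;], [X → . , *], [X → . ; L b], [X → . X ; X], [X → .], [X → ; . L b] }  — shift, reduce
  I8: { [X → X . ; X], [X → X ; X .] }  — shift, reduce
  I9: { [X → . , *], [X → . ; L b], [X → . X ; X], [X → .], [X → X ; . X] }  — shift, reduce
  I10: { [X → ; L . b] }  — shift
  I11: { [X → ; L b .] }  — reduce
  I12: { [X → , * .] }  — reduce
  I13: { [L → ; b . b] }  — shift
  I14: { [L → ; b b .] }  — reduce

Conflict in state I0:
  Shift-reduce conflict between [X → .] and [L → . ,]
So the grammar is NOT LR(0).

Answer: No. Shift-reduce conflict between [X → .] and [L → . ,]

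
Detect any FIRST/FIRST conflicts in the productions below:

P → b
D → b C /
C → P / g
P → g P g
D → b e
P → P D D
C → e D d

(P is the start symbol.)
A FIRST/FIRST conflict occurs when two productions N → α and N → β for the same non-terminal have FIRST(α) ∩ FIRST(β) ≠ ∅ (with ε ∈ FIRST of a nullable right-hand side, so two nullable alternatives also conflict).

FIRST sets of the non-terminals at (or reachable through a nullable prefix from) the front of some alternative:
  FIRST(P) = { 'b', 'g' }

Productions for P:
  P → b: FIRST = { 'b' }
  P → g P g: FIRST = { 'g' }
  P → P D D: FIRST = { 'b', 'g' }
Productions for D:
  D → b C /: FIRST = { 'b' }
  D → b e: FIRST = { 'b' }
Productions for C:
  C → P / g: FIRST = { 'b', 'g' }
  C → e D d: FIRST = { 'e' }

Conflict for P: P → b and P → P D D
  Overlap: { 'b' }
Conflict for P: P → g P g and P → P D D
  Overlap: { 'g' }
Conflict for D: D → b C / and D → b e
  Overlap: { 'b' }

Answer: Yes. P → b / P → P D D on { 'b' }; P → g P g / P → P D D on { 'g' }; D → b C '/' / D → b e on { 'b' }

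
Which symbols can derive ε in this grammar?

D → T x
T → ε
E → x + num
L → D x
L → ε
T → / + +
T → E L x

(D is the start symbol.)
ε-productions: T → ε, L → ε
So T, L are immediately nullable.
No further non-terminal can be added: every production for the remaining non-terminals contains a terminal or a non-nullable non-terminal.
Nullable = { 'L', 'T' }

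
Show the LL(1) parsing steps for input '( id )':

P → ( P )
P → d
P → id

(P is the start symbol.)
Stack is shown with the top on the left.

Stack    Input     Action
-------------------------
P $      ( id ) $  output P → ( P )
( P ) $  ( id ) $  match '('
P ) $    id ) $    output P → id
id ) $   id ) $    match 'id'
) $      ) $       match ')'
$        $         accept

The string is accepted.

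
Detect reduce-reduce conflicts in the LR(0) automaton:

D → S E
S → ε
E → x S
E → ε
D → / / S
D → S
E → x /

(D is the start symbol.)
Yes — I3: [D → S .] vs [E → .]

Augment with D' → D and build the canonical LR(0) collection (I0 = CLOSURE({[D' → . D]}), then GOTO on every symbol after a dot until no new states appear). It has 10 states:
  I0: { [D → . / / S], [D → . S E], [D → . S], [D' → . D], [S → .] }  — shift, reduce
  I1: { [D → / . / S] }  — shift
  I2: { [D' → D .] }  — accept
  I3: { [D → S . E], [D → S .], [E → . x /], [E → . x S], [E → .] }  — shift, 2 reduces
  I4: { [D → S E .] }  — reduce
  I5: { [E → x . /], [E → x . S], [S → .] }  — shift, reduce
  I6: { [E → x / .] }  — reduce
  I7: { [E → x S .] }  — reduce
  I8: { [D → / / . S], [S → .] }  — reduce
  I9: { [D → / / S .] }  — reduce

I3 contains complete items [D → S .], [E → .] — reduce-reduce conflict.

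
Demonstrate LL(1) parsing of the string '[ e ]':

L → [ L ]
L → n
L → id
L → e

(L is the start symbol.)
Stack is shown with the top on the left.

Stack    Input    Action
------------------------
L $      [ e ] $  output L → [ L ]
[ L ] $  [ e ] $  match '['
L ] $    e ] $    output L → e
e ] $    e ] $    match 'e'
] $      ] $      match ']'
$        $        accept

The string is accepted.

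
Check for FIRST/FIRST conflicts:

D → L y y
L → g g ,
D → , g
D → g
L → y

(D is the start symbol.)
A FIRST/FIRST conflict occurs when two productions N → α and N → β for the same non-terminal have FIRST(α) ∩ FIRST(β) ≠ ∅ (with ε ∈ FIRST of a nullable right-hand side, so two nullable alternatives also conflict).

FIRST sets of the non-terminals at (or reachable through a nullable prefix from) the front of some alternative:
  FIRST(L) = { 'g', 'y' }

Productions for D:
  D → L y y: FIRST = { 'g', 'y' }
  D → , g: FIRST = { ',' }
  D → g: FIRST = { 'g' }
Productions for L:
  L → g g ,: FIRST = { 'g' }
  L → y: FIRST = { 'y' }

Conflict for D: D → L y y and D → g
  Overlap: { 'g' }

Answer: Yes. D → L y y / D → g on { 'g' }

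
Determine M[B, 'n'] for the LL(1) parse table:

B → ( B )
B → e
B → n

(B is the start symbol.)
B → n

To find M[B, 'n'], we find productions for B where 'n' is in the predict set (PREDICT(N → α) = (FIRST(α) \ {ε}) ∪ (FOLLOW(N) if α ⇒* ε)).

B → ( B ): PREDICT = { '(' }
B → e: PREDICT = { 'e' }
B → n: PREDICT = { 'n' }
  'n' is in predict set, so this production goes in M[B, 'n']

M[B, 'n'] = B → n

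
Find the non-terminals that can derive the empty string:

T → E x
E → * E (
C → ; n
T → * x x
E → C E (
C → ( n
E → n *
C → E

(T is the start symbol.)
None

There are no ε-productions, so no non-terminal can derive ε.
No non-terminals are nullable.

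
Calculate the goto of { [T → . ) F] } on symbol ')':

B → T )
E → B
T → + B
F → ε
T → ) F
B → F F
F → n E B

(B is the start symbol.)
{ [F → . n E B], [F → .], [T → ) . F] }

GOTO(I, ')') = CLOSURE({ [A → αX.β] : [A → α.Xβ] ∈ I, X = ')' })

Items with dot before ')', with the dot advanced:
  [T → . ) F] → [T → ) . F]
Closure of the advanced items:
  [T → ) . F] has the dot before F: add [F → .], [F → . n E B]

GOTO = { [F → . n E B], [F → .], [T → ) . F] }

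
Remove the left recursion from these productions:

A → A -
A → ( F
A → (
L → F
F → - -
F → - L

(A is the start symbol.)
A → ( F A'
A → ( A'
A' → - A'
A' → ε
L → F
F → - -
F → - L

A is directly left-recursive. The standard transformation for
  A → A α₁ | ... | A α_m | β₁ | ... | β_n
is
  A  → β₁ A' | ... | β_n A'
  A' → α₁ A' | ... | α_m A' | ε

A → ( F becomes A → ( F A'
A → ( becomes A → ( A'
A → A - becomes A' → - A'
Add A' → ε

Productions for other non-terminals are unchanged:
  L → F
  F → - -
  F → - L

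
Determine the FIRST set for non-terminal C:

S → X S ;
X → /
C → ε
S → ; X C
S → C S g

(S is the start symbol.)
{ ε }

To compute FIRST(C), examine every production with C on the left-hand side, reading each right-hand side left to right until a non-nullable symbol is reached.

From C → ε:
  - ε-production, so ε ∈ FIRST(C)

Collecting: FIRST(C) = { ε }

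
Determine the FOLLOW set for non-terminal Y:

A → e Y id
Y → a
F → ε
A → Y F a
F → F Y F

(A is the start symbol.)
{ 'a', 'id' }

To compute FOLLOW(Y), find every occurrence of Y on a right-hand side N → α Y β: add FIRST(β) \ {ε}, and if β is empty or nullable also add FOLLOW(N). Iterate to a fixed point.

In A → e Y id: Y is followed by id, add FIRST(id) \ {ε} = { 'id' }
In A → Y F a: Y is followed by F a, add FIRST(F a) \ {ε} = { 'a' }
In F → F Y F: Y is followed by F, add FIRST(F) \ {ε} = { 'a' }
  F is nullable, so also add FOLLOW(F)

The FOLLOW sets referred to above (computed the same way, to a fixed point):
  FOLLOW(F) = { 'a' }

Taking the union: FOLLOW(Y) = { 'a', 'id' }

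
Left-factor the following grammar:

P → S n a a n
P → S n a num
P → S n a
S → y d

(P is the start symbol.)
Left-factoring transforms A → αβ₁ | αβ₂ into A → αA' and A' → β₁ | β₂
(α is the longest common prefix among the alternatives). Repeat until
no nonterminal has two alternatives with a common prefix.

Round 1: P has alternatives sharing prefix 'S n a'. Introduce P': P → S n a P'
  Add: P' → a n
  Add: P' → num
  Add: P' → ε

No remaining common prefixes — done.

Resulting grammar:
P → S n a P'
P' → a n
P' → num
P' → ε
S → y d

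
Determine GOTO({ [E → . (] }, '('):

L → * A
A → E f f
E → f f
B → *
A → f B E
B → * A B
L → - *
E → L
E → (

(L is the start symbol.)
{ [E → ( .] }

GOTO(I, '(') = CLOSURE({ [A → αX.β] : [A → α.Xβ] ∈ I, X = '(' })

Items with dot before '(', with the dot advanced:
  [E → . (] → [E → ( .]
Closure adds nothing (no advanced item has the dot before a non-terminal).

GOTO = { [E → ( .] }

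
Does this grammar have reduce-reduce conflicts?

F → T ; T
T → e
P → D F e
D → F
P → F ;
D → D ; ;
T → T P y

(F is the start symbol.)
No reduce-reduce conflicts

Augment with F' → F and build the canonical LR(0) collection (I0 = CLOSURE({[F' → . F]}), then GOTO on every symbol after a dot until no new states appear). It has 15 states:
  I0: { [F → . T ; T], [F' → . F], [T → . T P y], [T → . e] }  — shift
  I1: { [F' → F .] }  — accept
  I2: { [D → . D ; ;], [D → . F], [F → . T ; T], [F → T . ; T], [P → . D F e], [P → . F ;], [T → . T P y], [T → . e], [T → T . P y] }  — shift
  I3: { [T → e .] }  — reduce
  I4: { [F → T ; . T], [T → . T P y], [T → . e] }  — shift
  I5: { [D → D . ; ;], [F → . T ; T], [P → D . F e], [T → . T P y], [T → . e] }  — shift
  I6: { [D → F .], [P → F . ;] }  — shift, reduce
  I7: { [T → T P . y] }  — shift
  I8: { [T → T P y .] }  — reduce
  I9: { [P → F ; .] }  — reduce
  I10: { [D → D ; . ;] }  — shift
  I11: { [P → D F . e] }  — shift
  I12: { [P → D F e .] }  — reduce
  I13: { [D → D ; ; .] }  — reduce
  I14: { [D → . D ; ;], [D → . F], [F → . T ; T], [F → T ; T .], [P → . D F e], [P → . F ;], [T → . T P y], [T → . e], [T → T . P y] }  — shift, reduce

No state contains more than one complete item.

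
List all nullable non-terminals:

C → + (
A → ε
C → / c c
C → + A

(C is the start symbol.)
{ 'A' }

A non-terminal is nullable if it can derive ε (the empty string): either it has an ε-production, or it has a production whose right-hand side consists entirely of nullable non-terminals.

ε-productions: A → ε
So A is immediately nullable.
No further non-terminal can be added: every production for the remaining non-terminals contains a terminal or a non-nullable non-terminal.
Nullable = { 'A' }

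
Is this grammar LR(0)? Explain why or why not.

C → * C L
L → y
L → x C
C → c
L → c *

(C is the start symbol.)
Yes, the grammar is LR(0)

Augment with C' → C and build the canonical LR(0) collection (I0 = CLOSURE({[C' → . C]}), then GOTO on every symbol after a dot until no new states appear). It has 11 states:
  I0: { [C → . * C L], [C → . c], [C' → . C] }  — shift
  I1: { [C → * . C L], [C → . * C L], [C → . c] }  — shift
  I2: { [C' → C .] }  — accept
  I3: { [C → c .] }  — reduce
  I4: { [C → * C . L], [L → . c *], [L → . x C], [L → . y] }  — shift
  I5: { [C → * C L .] }  — reduce
  I6: { [L → c . *] }  — shift
  I7: { [C → . * C L], [C → . c], [L → x . C] }  — shift
  I8: { [L → y .] }  — reduce
  I9: { [L → x C .] }  — reduce
  I10: { [L → c * .] }  — reduce

Every state is either a pure shift/goto state or contains exactly one complete item and nothing to shift — no conflicts. The grammar is LR(0).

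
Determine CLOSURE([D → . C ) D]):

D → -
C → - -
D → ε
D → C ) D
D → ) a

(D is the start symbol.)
Start with: [D → . C ) D]
  [D → . C ) D] has the dot before C: add [C → . - -]
No further items can be added.

CLOSURE = { [C → . - -], [D → . C ) D] }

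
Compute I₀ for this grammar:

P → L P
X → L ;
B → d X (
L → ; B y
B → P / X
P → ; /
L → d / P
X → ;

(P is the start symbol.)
First, augment the grammar with P' → P
I₀ = CLOSURE({ [P' → . P] }):
  [P' → . P] has the dot before P: add [P → . L P], [P → . ; /]
  [P → . L P] has the dot before L: add [L → . ; B y], [L → . d / P]
No further items can be added.

I₀ = { [L → . ; B y], [L → . d / P], [P → . ; /], [P → . L P], [P' → . P] }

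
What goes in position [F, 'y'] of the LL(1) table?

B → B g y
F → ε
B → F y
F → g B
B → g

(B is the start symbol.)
F → ε

To find M[F, 'y'], we find productions for F where 'y' is in the predict set (PREDICT(N → α) = (FIRST(α) \ {ε}) ∪ (FOLLOW(N) if α ⇒* ε)).

Relevant sets:
  FOLLOW(F) = { 'y' }

F → ε: PREDICT = { 'y' }
  'y' is in predict set, so this production goes in M[F, 'y']
F → g B: PREDICT = { 'g' }

M[F, 'y'] = F → ε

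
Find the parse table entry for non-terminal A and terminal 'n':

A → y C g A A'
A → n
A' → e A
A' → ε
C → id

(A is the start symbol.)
A → n

To find M[A, 'n'], we find productions for A where 'n' is in the predict set (PREDICT(N → α) = (FIRST(α) \ {ε}) ∪ (FOLLOW(N) if α ⇒* ε)).

A → y C g A A': PREDICT = { 'y' }
A → n: PREDICT = { 'n' }
  'n' is in predict set, so this production goes in M[A, 'n']

M[A, 'n'] = A → n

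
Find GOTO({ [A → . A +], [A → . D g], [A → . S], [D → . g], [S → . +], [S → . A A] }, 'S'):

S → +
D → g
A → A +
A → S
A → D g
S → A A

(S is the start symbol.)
{ [A → S .] }

GOTO(I, 'S') = CLOSURE({ [A → αX.β] : [A → α.Xβ] ∈ I, X = 'S' })

Items with dot before 'S', with the dot advanced:
  [A → . S] → [A → S .]
Closure adds nothing (no advanced item has the dot before a non-terminal).

GOTO = { [A → S .] }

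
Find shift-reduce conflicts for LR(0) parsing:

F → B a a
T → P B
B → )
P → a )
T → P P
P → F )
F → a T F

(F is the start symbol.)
Yes — I11: [T → P B .] vs [F → B . a a]

Augment with F' → F and build the canonical LR(0) collection (I0 = CLOSURE({[F' → . F]}), then GOTO on every symbol after a dot until no new states appear). It has 16 states:
  I0: { [B → . )], [F → . B a a], [F → . a T F], [F' → . F] }  — shift
  I1: { [B → ) .] }  — reduce
  I2: { [F → B . a a] }  — shift
  I3: { [F' → F .] }  — accept
  I4: { [B → . )], [F → . B a a], [F → . a T F], [F → a . T F], [P → . F )], [P → . a )], [T → . P B], [T → . P P] }  — shift
  I5: { [P → F . )] }  — shift
  I6: { [B → . )], [F → . B a a], [F → . a T F], [P → . F )], [P → . a )], [T → P . B], [T → P . P] }  — shift
  I7: { [B → . )], [F → . B a a], [F → . a T F], [F → a T . F] }  — shift
  I8: { [B → . )], [F → . B a a], [F → . a T F], [F → a . T F], [P → . F )], [P → . a )], [P → a . )], [T → . P B], [T → . P P] }  — shift
  I9: { [B → ) .], [P → a ) .] }  — 2 reduces
  I10: { [F → a T F .] }  — reduce
  I11: { [F → B . a a], [T → P B .] }  — shift, reduce
  I12: { [T → P P .] }  — reduce
  I13: { [F → B a . a] }  — shift
  I14: { [F → B a a .] }  — reduce
  I15: { [P → F ) .] }  — reduce

I11 contains reduce item [T → P B .] and shift item [F → B . a a] — shift-reduce conflict.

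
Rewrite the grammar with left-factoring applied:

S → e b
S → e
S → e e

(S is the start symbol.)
Left-factoring transforms A → αβ₁ | αβ₂ into A → αA' and A' → β₁ | β₂
(α is the longest common prefix among the alternatives). Repeat until
no nonterminal has two alternatives with a common prefix.

Round 1: S has alternatives sharing prefix 'e'. Introduce S': S → e S'
  Add: S' → b
  Add: S' → ε
  Add: S' → e

No remaining common prefixes — done.

Resulting grammar:
S → e S'
S' → b
S' → ε
S' → e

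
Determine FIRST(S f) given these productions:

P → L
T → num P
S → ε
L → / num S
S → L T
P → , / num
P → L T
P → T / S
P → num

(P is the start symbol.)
FIRST sets of the non-terminals involved (from the grammar, by fixed-point iteration):
  FIRST(S) = { '/', ε }

To compute FIRST(S f), process the symbols left to right:
Symbol S is a non-terminal. Add FIRST(S) \ {ε} = { '/' }
S is nullable (ε ∈ FIRST(S)), continue to the next symbol.
Symbol f is a terminal. Add 'f' and stop.
FIRST(S f) = { '/', 'f' }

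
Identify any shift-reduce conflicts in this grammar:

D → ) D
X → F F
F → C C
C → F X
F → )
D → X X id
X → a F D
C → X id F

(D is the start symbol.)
Yes — I1: [F → ) .] vs [D → . ) D]; I11: [C → X id F .] vs [F → . )]; I12: [X → F F .] vs [F → . )]; I13: [C → F X .] vs [C → X . id F]; I15: [C → F X .] vs [C → X . id F]; I17: [D → X X id .] vs [F → . )]; I18: [F → C C .] vs [F → . )]

Augment with D' → D and build the canonical LR(0) collection (I0 = CLOSURE({[D' → . D]}), then GOTO on every symbol after a dot until no new states appear). It has 20 states:
  I0: { [C → . F X], [C → . X id F], [D → . ) D], [D → . X X id], [D' → . D], [F → . )], [F → . C C], [X → . F F], [X → . a F D] }  — shift
  I1: { [C → . F X], [C → . X id F], [D → ) . D], [D → . ) D], [D → . X X id], [F → ) .], [F → . )], [F → . C C], [X → . F F], [X → . a F D] }  — shift, reduce
  I2: { [C → . F X], [C → . X id F], [F → . )], [F → . C C], [F → C . C], [X → . F F], [X → . a F D] }  — shift
  I3: { [D' → D .] }  — accept
  I4: { [C → . F X], [C → . X id F], [C → F . X], [F → . )], [F → . C C], [X → . F F], [X → . a F D], [X → F . F] }  — shift
  I5: { [C → . F X], [C → . X id F], [C → X . id F], [D → X . X id], [F → . )], [F → . C C], [X → . F F], [X → . a F D] }  — shift
  I6: { [C → . F X], [C → . X id F], [F → . )], [F → . C C], [X → . F F], [X → . a F D], [X → a . F D] }  — shift
  I7: { [F → ) .] }  — reduce
  I8: { [C → . F X], [C → . X id F], [C → F . X], [D → . ) D], [D → . X X id], [F → . )], [F → . C C], [X → . F F], [X → . a F D], [X → F . F], [X → a F . D] }  — shift
  I9: { [C → X . id F] }  — shift
  I10: { [C → . F X], [C → . X id F], [C → X id . F], [F → . )], [F → . C C], [X → . F F], [X → . a F D] }  — shift
  I11: { [C → . F X], [C → . X id F], [C → F . X], [C → X id F .], [F → . )], [F → . C C], [X → . F F], [X → . a F D], [X → F . F] }  — shift, reduce
  I12: { [C → . F X], [C → . X id F], [C → F . X], [F → . )], [F → . C C], [X → . F F], [X → . a F D], [X → F . F], [X → F F .] }  — shift, reduce
  I13: { [C → F X .], [C → X . id F] }  — shift, reduce
  I14: { [X → a F D .] }  — reduce
  I15: { [C → . F X], [C → . X id F], [C → F X .], [C → X . id F], [D → X . X id], [F → . )], [F → . C C], [X → . F F], [X → . a F D] }  — shift, reduce
  I16: { [C → X . id F], [D → X X . id] }  — shift
  I17: { [C → . F X], [C → . X id F], [C → X id . F], [D → X X id .], [F → . )], [F → . C C], [X → . F F], [X → . a F D] }  — shift, reduce
  I18: { [C → . F X], [C → . X id F], [F → . )], [F → . C C], [F → C . C], [F → C C .], [X → . F F], [X → . a F D] }  — shift, reduce
  I19: { [D → ) D .] }  — reduce

I1 contains reduce item [F → ) .] and shift items [D → . ) D], [F → . )], [X → . a F D] — shift-reduce conflict.
I11 contains reduce item [C → X id F .] and shift items [F → . )], [X → . a F D] — shift-reduce conflict.
I12 contains reduce item [X → F F .] and shift items [F → . )], [X → . a F D] — shift-reduce conflict.
I13 contains reduce item [C → F X .] and shift item [C → X . id F] — shift-reduce conflict.
I15 contains reduce item [C → F X .] and shift items [C → X . id F], [F → . )], [X → . a F D] — shift-reduce conflict.
I17 contains reduce item [D → X X id .] and shift items [F → . )], [X → . a F D] — shift-reduce conflict.
I18 contains reduce item [F → C C .] and shift items [F → . )], [X → . a F D] — shift-reduce conflict.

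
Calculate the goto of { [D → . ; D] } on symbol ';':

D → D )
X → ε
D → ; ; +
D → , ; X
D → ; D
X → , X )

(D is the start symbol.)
GOTO(I, ';') = CLOSURE({ [A → αX.β] : [A → α.Xβ] ∈ I, X = ';' })

Items with dot before ';', with the dot advanced:
  [D → . ; D] → [D → ; . D]
Closure of the advanced items:
  [D → ; . D] has the dot before D: add [D → . D )], [D → . ; ; +], [D → . , ; X], [D → . ; D]

GOTO = { [D → . , ; X], [D → . ; ; +], [D → . ; D], [D → . D )], [D → ; . D] }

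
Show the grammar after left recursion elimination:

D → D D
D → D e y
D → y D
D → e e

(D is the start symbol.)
D → y D D'
D → e e D'
D' → D D'
D' → e y D'
D' → ε

D is directly left-recursive. The standard transformation for
  A → A α₁ | ... | A α_m | β₁ | ... | β_n
is
  A  → β₁ A' | ... | β_n A'
  A' → α₁ A' | ... | α_m A' | ε

D → y D becomes D → y D D'
D → e e becomes D → e e D'
D → D D becomes D' → D D'
D → D e y becomes D' → e y D'
Add D' → ε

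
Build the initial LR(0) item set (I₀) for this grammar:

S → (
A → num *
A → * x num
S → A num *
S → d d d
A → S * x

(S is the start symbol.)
First, augment the grammar with S' → S
I₀ = CLOSURE({ [S' → . S] }):
  [S' → . S] has the dot before S: add [S → . (], [S → . A num *], [S → . d d d]
  [S → . A num *] has the dot before A: add [A → . num *], [A → . * x num], [A → . S * x]
No further items can be added.

I₀ = { [A → . * x num], [A → . S * x], [A → . num *], [S → . (], [S → . A num *], [S → . d d d], [S' → . S] }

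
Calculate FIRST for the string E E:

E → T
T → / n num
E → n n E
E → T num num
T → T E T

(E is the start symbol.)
FIRST sets of the non-terminals involved (from the grammar, by fixed-point iteration):
  FIRST(E) = { '/', 'n' }

To compute FIRST(E E), process the symbols left to right:
Symbol E is a non-terminal. Add FIRST(E) \ {ε} = { '/', 'n' }
E is not nullable (ε ∉ FIRST(E)), so stop here.
FIRST(E E) = { '/', 'n' }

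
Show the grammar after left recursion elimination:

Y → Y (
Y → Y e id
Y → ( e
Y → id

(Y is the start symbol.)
Y is directly left-recursive. The standard transformation for
  A → A α₁ | ... | A α_m | β₁ | ... | β_n
is
  A  → β₁ A' | ... | β_n A'
  A' → α₁ A' | ... | α_m A' | ε

Y → ( e becomes Y → ( e Y'
Y → id becomes Y → id Y'
Y → Y ( becomes Y' → ( Y'
Y → Y e id becomes Y' → e id Y'
Add Y' → ε

Resulting grammar:
Y → ( e Y'
Y → id Y'
Y' → ( Y'
Y' → e id Y'
Y' → ε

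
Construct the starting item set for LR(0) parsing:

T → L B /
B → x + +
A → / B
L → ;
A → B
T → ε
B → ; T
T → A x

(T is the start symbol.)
First, augment the grammar with T' → T
I₀ = CLOSURE({ [T' → . T] }):
  [T' → . T] has the dot before T: add [T → . L B /], [T → .], [T → . A x]
  [T → . L B /] has the dot before L: add [L → . ;]
  [T → . A x] has the dot before A: add [A → . / B], [A → . B]
  [A → . B] has the dot before B: add [B → . x + +], [B → . ; T]
No further items can be added.

I₀ = { [A → . / B], [A → . B], [B → . ; T], [B → . x + +], [L → . ;], [T → . A x], [T → . L B /], [T → .], [T' → . T] }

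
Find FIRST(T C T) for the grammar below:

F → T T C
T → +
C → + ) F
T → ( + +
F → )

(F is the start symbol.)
{ '(', '+' }

FIRST sets of the non-terminals involved (from the grammar, by fixed-point iteration):
  FIRST(T) = { '(', '+' }

To compute FIRST(T C T), process the symbols left to right:
Symbol T is a non-terminal. Add FIRST(T) \ {ε} = { '(', '+' }
T is not nullable (ε ∉ FIRST(T)), so stop here.
FIRST(T C T) = { '(', '+' }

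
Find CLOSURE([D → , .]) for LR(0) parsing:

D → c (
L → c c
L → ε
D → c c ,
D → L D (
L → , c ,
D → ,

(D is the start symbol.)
{ [D → , .] }

Start with: [D → , .]
The dot is at the end, so nothing is added.

CLOSURE = { [D → , .] }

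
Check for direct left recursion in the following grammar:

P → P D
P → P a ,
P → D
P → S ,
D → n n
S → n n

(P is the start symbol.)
Direct left recursion occurs when N → N α for some non-terminal N (the right-hand side begins with the left-hand side itself).

P → P D: LEFT RECURSIVE (starts with P)
P → P a ,: LEFT RECURSIVE (starts with P)
P → D: starts with D
P → S ,: starts with S
D → n n: starts with n
S → n n: starts with n

The grammar has direct left recursion on: P.

Answer: Yes, P is left-recursive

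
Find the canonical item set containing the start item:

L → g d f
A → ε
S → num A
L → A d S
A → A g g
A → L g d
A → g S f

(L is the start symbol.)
First, augment the grammar with L' → L
I₀ = CLOSURE({ [L' → . L] }):
  [L' → . L] has the dot before L: add [L → . g d f], [L → . A d S]
  [L → . A d S] has the dot before A: add [A → .], [A → . A g g], [A → . L g d], [A → . g S f]
No further items can be added.

I₀ = { [A → . A g g], [A → . L g d], [A → . g S f], [A → .], [L → . A d S], [L → . g d f], [L' → . L] }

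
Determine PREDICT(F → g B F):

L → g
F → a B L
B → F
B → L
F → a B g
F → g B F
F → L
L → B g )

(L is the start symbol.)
PREDICT(F → g B F) = (FIRST(RHS) \ {ε}) ∪ (FOLLOW(F) if ε ∈ FIRST(RHS), i.e. RHS ⇒* ε)
FIRST(g B F) = { 'g' }
ε ∉ FIRST(g B F), so FOLLOW(F) is not added.
PREDICT(F → g B F) = { 'g' }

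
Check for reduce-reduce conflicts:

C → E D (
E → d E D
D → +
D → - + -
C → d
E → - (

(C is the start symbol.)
No reduce-reduce conflicts

Augment with C' → C and build the canonical LR(0) collection (I0 = CLOSURE({[C' → . C]}), then GOTO on every symbol after a dot until no new states appear). It has 15 states:
  I0: { [C → . E D (], [C → . d], [C' → . C], [E → . - (], [E → . d E D] }  — shift
  I1: { [E → - . (] }  — shift
  I2: { [C' → C .] }  — accept
  I3: { [C → E . D (], [D → . +], [D → . - + -] }  — shift
  I4: { [C → d .], [E → . - (], [E → . d E D], [E → d . E D] }  — shift, reduce
  I5: { [D → . +], [D → . - + -], [E → d E . D] }  — shift
  I6: { [E → . - (], [E → . d E D], [E → d . E D] }  — shift
  I7: { [D → + .] }  — reduce
  I8: { [D → - . + -] }  — shift
  I9: { [E → d E D .] }  — reduce
  I10: { [D → - + . -] }  — shift
  I11: { [D → - + - .] }  — reduce
  I12: { [C → E D . (] }  — shift
  I13: { [C → E D ( .] }  — reduce
  I14: { [E → - ( .] }  — reduce

No state contains more than one complete item.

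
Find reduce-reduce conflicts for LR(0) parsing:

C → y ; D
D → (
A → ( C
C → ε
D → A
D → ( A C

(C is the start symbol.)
A reduce-reduce conflict occurs when an LR(0) state has two complete items [A → α .] and [B → β .] — both call for a reduction, and with no lookahead the parser cannot choose between them.

Augment with C' → C and build the canonical LR(0) collection (I0 = CLOSURE({[C' → . C]}), then GOTO on every symbol after a dot until no new states appear). It has 11 states:
  I0: { [C → . y ; D], [C → .], [C' → . C] }  — shift, reduce
  I1: { [C' → C .] }  — accept
  I2: { [C → y . ; D] }  — shift
  I3: { [A → . ( C], [C → y ; . D], [D → . ( A C], [D → . (], [D → . A] }  — shift
  I4: { [A → ( . C], [A → . ( C], [C → . y ; D], [C → .], [D → ( . A C], [D → ( .] }  — shift, 2 reduces
  I5: { [D → A .] }  — reduce
  I6: { [C → y ; D .] }  — reduce
  I7: { [A → ( . C], [C → . y ; D], [C → .] }  — shift, reduce
  I8: { [C → . y ; D], [C → .], [D → ( A . C] }  — shift, reduce
  I9: { [A → ( C .] }  — reduce
  I10: { [D → ( A C .] }  — reduce

I4 contains complete items [C → .], [D → ( .] — reduce-reduce conflict.

Answer: Yes — I4: [C → .] vs [D → ( .]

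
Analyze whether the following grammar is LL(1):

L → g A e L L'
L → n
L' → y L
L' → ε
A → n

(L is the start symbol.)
No. Predict set conflict for L': { 'y' }

A grammar is LL(1) if for each non-terminal N with multiple productions, the predict sets of those productions are pairwise disjoint, where PREDICT(N → α) = (FIRST(α) \ {ε}) ∪ (FOLLOW(N) if α ⇒* ε).

Relevant sets:
  FOLLOW(L') = { $, 'y' }

For L:
  PREDICT(L → g A e L L') = { 'g' }
  PREDICT(L → n) = { 'n' }
For L':
  PREDICT(L' → y L) = { 'y' }
  PREDICT(L' → ε) = { $, 'y' }
A has a single production, so nothing to check there.

Conflict found: Predict set conflict for L': { 'y' }
The grammar is NOT LL(1).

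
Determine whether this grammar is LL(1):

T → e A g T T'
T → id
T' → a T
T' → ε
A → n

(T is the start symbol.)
No. Predict set conflict for T': { 'a' }

A grammar is LL(1) if for each non-terminal N with multiple productions, the predict sets of those productions are pairwise disjoint, where PREDICT(N → α) = (FIRST(α) \ {ε}) ∪ (FOLLOW(N) if α ⇒* ε).

Relevant sets:
  FOLLOW(T') = { $, 'a' }

For T:
  PREDICT(T → e A g T T') = { 'e' }
  PREDICT(T → id) = { 'id' }
For T':
  PREDICT(T' → a T) = { 'a' }
  PREDICT(T' → ε) = { $, 'a' }
A has a single production, so nothing to check there.

Conflict found: Predict set conflict for T': { 'a' }
The grammar is NOT LL(1).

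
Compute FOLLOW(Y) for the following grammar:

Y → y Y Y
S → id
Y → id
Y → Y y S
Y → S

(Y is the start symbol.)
Y is the start symbol, so $ ∈ FOLLOW(Y).
In Y → y Y Y: Y is followed by Y, add FIRST(Y) \ {ε} = { 'id', 'y' }
In Y → y Y Y: Y is at the end; this adds FOLLOW(Y) to itself — nothing new
In Y → Y y S: Y is followed by y S, add FIRST(y S) \ {ε} = { 'y' }

Taking the union: FOLLOW(Y) = { $, 'id', 'y' }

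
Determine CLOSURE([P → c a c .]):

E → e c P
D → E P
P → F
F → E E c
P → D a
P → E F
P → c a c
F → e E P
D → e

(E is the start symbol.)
{ [P → c a c .] }

Start with: [P → c a c .]
The dot is at the end, so nothing is added.

CLOSURE = { [P → c a c .] }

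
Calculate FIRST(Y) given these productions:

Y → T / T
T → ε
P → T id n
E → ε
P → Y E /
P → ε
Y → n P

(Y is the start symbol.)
{ '/', 'n' }

FIRST sets of the other non-terminals involved (by the same procedure, iterated to a fixed point):
  FIRST(T) = { ε }

From Y → T / T:
  - T is a non-terminal: add FIRST(T) \ {ε} = { }
    T is nullable, so continue to the next symbol
  - '/' is a terminal: add '/' and stop
From Y → n P:
  - n is a terminal: add 'n' and stop

Collecting: FIRST(Y) = { '/', 'n' }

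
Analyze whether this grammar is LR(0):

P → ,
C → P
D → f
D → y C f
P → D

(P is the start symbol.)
A grammar is LR(0) if no state in the canonical LR(0) collection has:
  - both a shift item (dot before a terminal) and a complete item (shift-reduce conflict), or
  - two or more complete items (reduce-reduce conflict; the accept item [P' → P .] counts as a complete item here).

Augment with P' → P and build the canonical LR(0) collection (I0 = CLOSURE({[P' → . P]}), then GOTO on every symbol after a dot until no new states appear). It has 9 states:
  I0: { [D → . f], [D → . y C f], [P → . ,], [P → . D], [P' → . P] }  — shift
  I1: { [P → , .] }  — reduce
  I2: { [P → D .] }  — reduce
  I3: { [P' → P .] }  — accept
  I4: { [D → f .] }  — reduce
  I5: { [C → . P], [D → . f], [D → . y C f], [D → y . C f], [P → . ,], [P → . D] }  — shift
  I6: { [D → y C . f] }  — shift
  I7: { [C → P .] }  — reduce
  I8: { [D → y C f .] }  — reduce

Every state is either a pure shift/goto state or contains exactly one complete item and nothing to shift — no conflicts. The grammar is LR(0).

Answer: Yes, the grammar is LR(0)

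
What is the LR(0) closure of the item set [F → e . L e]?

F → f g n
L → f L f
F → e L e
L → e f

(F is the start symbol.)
To compute CLOSURE, for each item [A → α.Bβ] where B is a non-terminal, add [B → .γ] for all productions B → γ; repeat for the newly added items until nothing changes.

Start with: [F → e . L e]
  [F → e . L e] has the dot before L: add [L → . f L f], [L → . e f]
No further items can be added.

CLOSURE = { [F → e . L e], [L → . e f], [L → . f L f] }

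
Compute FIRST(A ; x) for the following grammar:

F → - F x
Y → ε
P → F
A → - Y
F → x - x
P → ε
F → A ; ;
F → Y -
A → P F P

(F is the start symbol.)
FIRST sets of the non-terminals involved (from the grammar, by fixed-point iteration):
  FIRST(A) = { '-', 'x' }

To compute FIRST(A ; x), process the symbols left to right:
Symbol A is a non-terminal. Add FIRST(A) \ {ε} = { '-', 'x' }
A is not nullable (ε ∉ FIRST(A)), so stop here.
FIRST(A ; x) = { '-', 'x' }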